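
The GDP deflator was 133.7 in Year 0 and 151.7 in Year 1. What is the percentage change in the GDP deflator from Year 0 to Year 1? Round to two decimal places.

Change = (151.7 − 133.7) / 133.7 × 100
       = 18.0 / 133.7 × 100 = 13.4630%

13.46%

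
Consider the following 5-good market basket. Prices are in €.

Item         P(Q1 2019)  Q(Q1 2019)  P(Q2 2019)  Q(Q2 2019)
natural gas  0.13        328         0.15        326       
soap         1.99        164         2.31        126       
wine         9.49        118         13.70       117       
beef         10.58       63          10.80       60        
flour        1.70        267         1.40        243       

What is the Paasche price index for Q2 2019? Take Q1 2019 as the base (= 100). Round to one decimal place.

119.6

Paasche price index uses current-period quantities as weights.
ΣP(Q2 2019)·Q(Q2 2019) = 0.15×326 + 2.31×126 + 13.70×117 + 10.80×60 + 1.40×243 = 48.9 + 291.06 + 1602.9 + 648 + 340.2 = 2931.06
ΣP(Q1 2019)·Q(Q2 2019) = 0.13×326 + 1.99×126 + 9.49×117 + 10.58×60 + 1.70×243 = 42.38 + 250.74 + 1110.33 + 634.8 + 413.1 = 2451.35
Index = 2931.06 / 2451.35 × 100 = 119.5692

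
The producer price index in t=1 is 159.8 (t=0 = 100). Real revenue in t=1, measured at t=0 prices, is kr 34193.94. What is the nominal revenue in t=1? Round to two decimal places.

54641.92

Nominal = Real × (Index/100) = 34193.94 × (159.8/100)
        = 34193.94 × 1.598 = 54641.9161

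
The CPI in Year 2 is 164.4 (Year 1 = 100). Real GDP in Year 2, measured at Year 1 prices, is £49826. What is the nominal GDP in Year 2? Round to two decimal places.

81913.94

Nominal = Real × (Index/100) = 49826 × (164.4/100)
        = 49826 × 1.644 = 81913.9440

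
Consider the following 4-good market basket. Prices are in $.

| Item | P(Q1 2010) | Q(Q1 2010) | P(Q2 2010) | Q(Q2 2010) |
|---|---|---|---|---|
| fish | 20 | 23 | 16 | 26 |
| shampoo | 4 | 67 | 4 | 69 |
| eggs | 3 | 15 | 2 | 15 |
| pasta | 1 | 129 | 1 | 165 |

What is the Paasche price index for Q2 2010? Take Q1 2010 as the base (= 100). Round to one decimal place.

88.2

Paasche price index uses current-period quantities as weights.
ΣP(Q2 2010)·Q(Q2 2010) = 16×26 + 4×69 + 2×15 + 1×165 = 416 + 276 + 30 + 165 = 887
ΣP(Q1 2010)·Q(Q2 2010) = 20×26 + 4×69 + 3×15 + 1×165 = 520 + 276 + 45 + 165 = 1006
Index = 887 / 1006 × 100 = 88.1710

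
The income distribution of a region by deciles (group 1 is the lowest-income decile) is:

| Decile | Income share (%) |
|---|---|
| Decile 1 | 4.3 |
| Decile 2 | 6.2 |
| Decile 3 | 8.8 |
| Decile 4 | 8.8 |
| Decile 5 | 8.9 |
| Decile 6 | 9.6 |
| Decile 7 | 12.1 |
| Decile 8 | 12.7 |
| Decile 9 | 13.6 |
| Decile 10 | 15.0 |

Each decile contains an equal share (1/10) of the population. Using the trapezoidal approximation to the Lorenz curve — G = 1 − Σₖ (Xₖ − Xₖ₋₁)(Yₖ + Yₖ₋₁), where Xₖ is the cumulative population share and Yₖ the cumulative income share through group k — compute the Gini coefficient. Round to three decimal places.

0.178

Cumulative income shares Yₖ: 0.0430, 0.1050, 0.1930, 0.2810, 0.3700, 0.4660, 0.5870, 0.7140, 0.8500, 1.0000
Σ (Xₖ−Xₖ₋₁)(Yₖ+Yₖ₋₁) = (1/10)(0.0430+0.0000) + (1/10)(0.1050+0.0430) + (1/10)(0.1930+0.1050) + (1/10)(0.2810+0.1930) + (1/10)(0.3700+0.2810) + (1/10)(0.4660+0.3700) + (1/10)(0.5870+0.4660) + (1/10)(0.7140+0.5870) + (1/10)(0.8500+0.7140) + (1/10)(1.0000+0.8500)
  = 0.0043 + 0.0148 + 0.0298 + 0.0474 + 0.0651 + 0.0836 + 0.1053 + 0.1301 + 0.1564 + 0.1850 = 0.8218
G = 1 − 0.8218 = 0.1782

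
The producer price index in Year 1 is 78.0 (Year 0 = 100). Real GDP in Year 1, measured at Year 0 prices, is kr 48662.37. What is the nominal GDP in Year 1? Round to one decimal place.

37956.6

Nominal = Real × (Index/100) = 48662.37 × (78.0/100)
        = 48662.37 × 0.780 = 37956.6486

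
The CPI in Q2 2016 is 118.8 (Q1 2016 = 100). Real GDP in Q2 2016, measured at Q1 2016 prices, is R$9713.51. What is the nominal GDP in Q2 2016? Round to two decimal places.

Nominal = Real × (Index/100) = 9713.51 × (118.8/100)
        = 9713.51 × 1.188 = 11539.6499

11539.65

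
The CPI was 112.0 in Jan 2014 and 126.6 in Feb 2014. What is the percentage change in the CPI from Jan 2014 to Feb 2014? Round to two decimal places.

Change = (126.6 − 112.0) / 112.0 × 100
       = 14.6 / 112.0 × 100 = 13.0357%

13.04%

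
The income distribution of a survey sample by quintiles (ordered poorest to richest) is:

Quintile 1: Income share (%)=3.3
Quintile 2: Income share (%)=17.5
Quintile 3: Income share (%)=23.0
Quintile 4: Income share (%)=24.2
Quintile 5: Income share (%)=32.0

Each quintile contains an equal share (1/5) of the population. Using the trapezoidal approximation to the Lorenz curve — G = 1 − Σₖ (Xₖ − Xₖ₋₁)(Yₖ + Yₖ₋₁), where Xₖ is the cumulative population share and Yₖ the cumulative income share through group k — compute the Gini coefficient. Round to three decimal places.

0.256

Cumulative income shares Yₖ: 0.0330, 0.2080, 0.4380, 0.6800, 1.0000
Σ (Xₖ−Xₖ₋₁)(Yₖ+Yₖ₋₁) = (1/5)(0.0330+0.0000) + (1/5)(0.2080+0.0330) + (1/5)(0.4380+0.2080) + (1/5)(0.6800+0.4380) + (1/5)(1.0000+0.6800)
  = 0.0066 + 0.0482 + 0.1292 + 0.2236 + 0.3360 = 0.7436
G = 1 − 0.7436 = 0.2564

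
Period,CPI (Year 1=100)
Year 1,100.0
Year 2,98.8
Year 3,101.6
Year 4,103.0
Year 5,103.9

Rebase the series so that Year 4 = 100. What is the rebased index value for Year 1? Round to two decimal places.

Rebased(Year 1) = 100.0 / 103.0 × 100 = 97.0874

97.09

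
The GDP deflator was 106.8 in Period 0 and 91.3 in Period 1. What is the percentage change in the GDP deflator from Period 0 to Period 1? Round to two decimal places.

-14.51%

Change = (91.3 − 106.8) / 106.8 × 100
       = -15.5 / 106.8 × 100 = -14.5131%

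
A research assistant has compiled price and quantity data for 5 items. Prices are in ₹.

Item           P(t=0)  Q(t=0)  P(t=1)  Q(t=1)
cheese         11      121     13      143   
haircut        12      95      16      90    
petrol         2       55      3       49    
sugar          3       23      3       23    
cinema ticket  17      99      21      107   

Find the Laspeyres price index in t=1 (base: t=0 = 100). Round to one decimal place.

124.8

Laspeyres price index uses base-period quantities as weights.
ΣP(t=1)·Q(t=0) = 13×121 + 16×95 + 3×55 + 3×23 + 21×99 = 1573 + 1520 + 165 + 69 + 2079 = 5406
ΣP(t=0)·Q(t=0) = 11×121 + 12×95 + 2×55 + 3×23 + 17×99 = 1331 + 1140 + 110 + 69 + 1683 = 4333
Index = 5406 / 4333 × 100 = 124.7634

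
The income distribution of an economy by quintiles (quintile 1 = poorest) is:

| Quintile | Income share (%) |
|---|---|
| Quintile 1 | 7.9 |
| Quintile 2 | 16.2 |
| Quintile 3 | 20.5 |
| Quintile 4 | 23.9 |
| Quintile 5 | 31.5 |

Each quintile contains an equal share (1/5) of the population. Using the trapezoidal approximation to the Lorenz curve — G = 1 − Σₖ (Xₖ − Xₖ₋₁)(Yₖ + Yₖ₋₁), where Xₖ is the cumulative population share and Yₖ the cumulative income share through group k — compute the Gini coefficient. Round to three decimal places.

0.220

Cumulative income shares Yₖ: 0.0790, 0.2410, 0.4460, 0.6850, 1.0000
Σ (Xₖ−Xₖ₋₁)(Yₖ+Yₖ₋₁) = (1/5)(0.0790+0.0000) + (1/5)(0.2410+0.0790) + (1/5)(0.4460+0.2410) + (1/5)(0.6850+0.4460) + (1/5)(1.0000+0.6850)
  = 0.0158 + 0.0640 + 0.1374 + 0.2262 + 0.3370 = 0.7804
G = 1 − 0.7804 = 0.2196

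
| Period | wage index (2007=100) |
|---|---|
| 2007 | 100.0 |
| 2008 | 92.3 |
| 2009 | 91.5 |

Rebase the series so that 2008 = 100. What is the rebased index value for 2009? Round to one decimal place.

Rebased(2009) = 91.5 / 92.3 × 100 = 99.1333

99.1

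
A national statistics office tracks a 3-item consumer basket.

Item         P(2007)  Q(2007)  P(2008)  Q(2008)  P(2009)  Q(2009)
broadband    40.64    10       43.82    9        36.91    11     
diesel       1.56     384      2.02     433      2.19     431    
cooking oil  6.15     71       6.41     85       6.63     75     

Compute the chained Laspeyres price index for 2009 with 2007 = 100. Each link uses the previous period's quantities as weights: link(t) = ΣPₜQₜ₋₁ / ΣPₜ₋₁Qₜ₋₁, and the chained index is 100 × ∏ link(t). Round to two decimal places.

Link 2007→2008:
ΣP(2008)Q(2007) = 43.82×10 + 2.02×384 + 6.41×71 = 438.2 + 775.68 + 455.11 = 1668.99
ΣP(2007)Q(2007) = 40.64×10 + 1.56×384 + 6.15×71 = 406.4 + 599.04 + 436.65 = 1442.09
link = 1668.99/1442.09 = 1.157341
Link 2008→2009:
ΣP(2009)Q(2008) = 36.91×9 + 2.19×433 + 6.63×85 = 332.19 + 948.27 + 563.55 = 1844.01
ΣP(2008)Q(2008) = 43.82×9 + 2.02×433 + 6.41×85 = 394.38 + 874.66 + 544.85 = 1813.89
link = 1844.01/1813.89 = 1.016605
Chained index = 100 × 1.157341 × 1.016605 = 117.6559

117.66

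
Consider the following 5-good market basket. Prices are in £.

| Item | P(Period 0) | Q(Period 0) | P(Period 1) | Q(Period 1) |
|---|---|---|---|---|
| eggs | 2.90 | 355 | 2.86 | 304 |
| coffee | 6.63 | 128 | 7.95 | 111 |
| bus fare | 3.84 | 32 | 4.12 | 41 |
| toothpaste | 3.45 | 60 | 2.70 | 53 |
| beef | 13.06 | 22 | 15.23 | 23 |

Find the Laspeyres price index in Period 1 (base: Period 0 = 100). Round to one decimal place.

Laspeyres price index uses base-period quantities as weights.
ΣP(Period 1)·Q(Period 0) = 2.86×355 + 7.95×128 + 4.12×32 + 2.70×60 + 15.23×22 = 1015.3 + 1017.6 + 131.84 + 162 + 335.06 = 2661.8
ΣP(Period 0)·Q(Period 0) = 2.90×355 + 6.63×128 + 3.84×32 + 3.45×60 + 13.06×22 = 1029.5 + 848.64 + 122.88 + 207 + 287.32 = 2495.34
Index = 2661.8 / 2495.34 × 100 = 106.6708

106.7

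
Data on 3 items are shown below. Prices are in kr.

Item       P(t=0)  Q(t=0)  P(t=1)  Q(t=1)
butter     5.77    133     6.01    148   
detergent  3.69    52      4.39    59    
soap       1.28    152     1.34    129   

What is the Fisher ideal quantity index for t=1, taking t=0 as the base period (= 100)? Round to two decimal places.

107.25

Laspeyres component (base-period weights):
ΣP(t=0)Q(t=1) = 5.77×148 + 3.69×59 + 1.28×129 = 853.96 + 217.71 + 165.12 = 1236.79
ΣP(t=0)Q(t=0) = 5.77×133 + 3.69×52 + 1.28×152 = 767.41 + 191.88 + 194.56 = 1153.85
L = 1236.79 / 1153.85 × 100 = 107.1881
Paasche component (current-period weights):
ΣP(t=1)Q(t=1) = 6.01×148 + 4.39×59 + 1.34×129 = 889.48 + 259.01 + 172.86 = 1321.35
ΣP(t=1)Q(t=0) = 6.01×133 + 4.39×52 + 1.34×152 = 799.33 + 228.28 + 203.68 = 1231.29
P = 1321.35 / 1231.29 × 100 = 107.3143
Fisher = √(L × P) = √(107.1881 × 107.3143) = 107.2512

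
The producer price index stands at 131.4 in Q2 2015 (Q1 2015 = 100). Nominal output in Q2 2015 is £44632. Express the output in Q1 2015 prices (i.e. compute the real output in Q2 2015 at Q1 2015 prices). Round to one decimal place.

Real = Nominal ÷ (Index/100) = 44632 ÷ (131.4/100)
     = 44632 ÷ 1.314 = 33966.5145

33966.5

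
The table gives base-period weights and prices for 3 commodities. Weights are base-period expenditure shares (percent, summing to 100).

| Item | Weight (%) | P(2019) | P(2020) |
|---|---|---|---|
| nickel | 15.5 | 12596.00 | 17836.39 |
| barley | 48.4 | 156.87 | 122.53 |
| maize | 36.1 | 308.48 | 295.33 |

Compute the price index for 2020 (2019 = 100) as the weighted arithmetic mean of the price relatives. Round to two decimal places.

nickel: 15.5 × (17836.39/12596.00) = 15.5 × 1.416036 = 21.9486
barley: 48.4 × (122.53/156.87) = 48.4 × 0.781093 = 37.8049
maize: 36.1 × (295.33/308.48) = 36.1 × 0.957372 = 34.5611
Index = Σ wᵢ·(p₁ᵢ/p₀ᵢ) = 21.9486 + 37.8049 + 34.5611 = 94.3146

94.31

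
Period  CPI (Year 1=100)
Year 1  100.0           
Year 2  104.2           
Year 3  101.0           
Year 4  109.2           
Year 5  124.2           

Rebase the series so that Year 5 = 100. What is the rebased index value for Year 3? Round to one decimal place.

Rebased(Year 3) = 101.0 / 124.2 × 100 = 81.3205

81.3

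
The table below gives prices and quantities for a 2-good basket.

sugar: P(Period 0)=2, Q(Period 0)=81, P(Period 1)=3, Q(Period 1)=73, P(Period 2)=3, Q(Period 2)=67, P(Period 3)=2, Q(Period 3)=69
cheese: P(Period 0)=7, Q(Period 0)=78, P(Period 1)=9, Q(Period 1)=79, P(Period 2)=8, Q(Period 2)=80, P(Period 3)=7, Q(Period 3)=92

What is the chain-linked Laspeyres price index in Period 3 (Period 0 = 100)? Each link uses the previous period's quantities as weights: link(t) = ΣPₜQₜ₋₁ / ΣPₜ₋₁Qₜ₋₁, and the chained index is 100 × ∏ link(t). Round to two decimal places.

100.79

Link Period 0→Period 1:
ΣP(Period 1)Q(Period 0) = 3×81 + 9×78 = 243 + 702 = 945
ΣP(Period 0)Q(Period 0) = 2×81 + 7×78 = 162 + 546 = 708
link = 945/708 = 1.334746
Link Period 1→Period 2:
ΣP(Period 2)Q(Period 1) = 3×73 + 8×79 = 219 + 632 = 851
ΣP(Period 1)Q(Period 1) = 3×73 + 9×79 = 219 + 711 = 930
link = 851/930 = 0.915054
Link Period 2→Period 3:
ΣP(Period 3)Q(Period 2) = 2×67 + 7×80 = 134 + 560 = 694
ΣP(Period 2)Q(Period 2) = 3×67 + 8×80 = 201 + 640 = 841
link = 694/841 = 0.825208
Chained index = 100 × 1.334746 × 0.915054 × 0.825208 = 100.7880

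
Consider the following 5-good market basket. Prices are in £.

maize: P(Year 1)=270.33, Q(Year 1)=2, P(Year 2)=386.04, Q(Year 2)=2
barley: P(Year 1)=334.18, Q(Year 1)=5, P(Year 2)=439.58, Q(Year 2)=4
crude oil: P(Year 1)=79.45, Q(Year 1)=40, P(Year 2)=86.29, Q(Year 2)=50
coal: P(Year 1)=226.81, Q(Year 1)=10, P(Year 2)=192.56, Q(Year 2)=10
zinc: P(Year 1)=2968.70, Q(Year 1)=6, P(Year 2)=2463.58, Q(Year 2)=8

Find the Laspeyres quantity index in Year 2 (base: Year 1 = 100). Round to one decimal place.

125.1

Laspeyres quantity index uses base-period prices as weights.
ΣP(Year 1)·Q(Year 2) = 270.33×2 + 334.18×4 + 79.45×50 + 226.81×10 + 2968.70×8 = 540.66 + 1336.72 + 3972.5 + 2268.1 + 23749.6 = 31867.58
ΣP(Year 1)·Q(Year 1) = 270.33×2 + 334.18×5 + 79.45×40 + 226.81×10 + 2968.70×6 = 540.66 + 1670.9 + 3178 + 2268.1 + 17812.2 = 25469.86
Index = 31867.58 / 25469.86 × 100 = 125.1188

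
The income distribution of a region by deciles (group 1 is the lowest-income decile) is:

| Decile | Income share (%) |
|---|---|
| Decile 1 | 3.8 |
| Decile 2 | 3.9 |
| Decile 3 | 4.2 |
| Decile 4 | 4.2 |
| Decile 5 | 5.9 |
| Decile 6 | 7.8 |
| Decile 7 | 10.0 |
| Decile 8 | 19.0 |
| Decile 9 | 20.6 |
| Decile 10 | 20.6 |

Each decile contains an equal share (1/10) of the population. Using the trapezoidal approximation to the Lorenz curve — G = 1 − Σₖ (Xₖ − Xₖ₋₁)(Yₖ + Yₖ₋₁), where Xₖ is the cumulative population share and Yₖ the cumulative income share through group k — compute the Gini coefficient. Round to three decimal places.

Cumulative income shares Yₖ: 0.0380, 0.0770, 0.1190, 0.1610, 0.2200, 0.2980, 0.3980, 0.5880, 0.7940, 1.0000
Σ (Xₖ−Xₖ₋₁)(Yₖ+Yₖ₋₁) = (1/10)(0.0380+0.0000) + (1/10)(0.0770+0.0380) + (1/10)(0.1190+0.0770) + (1/10)(0.1610+0.1190) + (1/10)(0.2200+0.1610) + (1/10)(0.2980+0.2200) + (1/10)(0.3980+0.2980) + (1/10)(0.5880+0.3980) + (1/10)(0.7940+0.5880) + (1/10)(1.0000+0.7940)
  = 0.0038 + 0.0115 + 0.0196 + 0.0280 + 0.0381 + 0.0518 + 0.0696 + 0.0986 + 0.1382 + 0.1794 = 0.6386
G = 1 − 0.6386 = 0.3614

0.361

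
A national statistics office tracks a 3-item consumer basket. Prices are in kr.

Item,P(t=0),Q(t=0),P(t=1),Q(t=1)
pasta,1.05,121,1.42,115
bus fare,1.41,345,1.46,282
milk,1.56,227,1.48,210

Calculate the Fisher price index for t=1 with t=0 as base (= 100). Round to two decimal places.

Laspeyres component (base-period weights):
ΣP(t=1)Q(t=0) = 1.42×121 + 1.46×345 + 1.48×227 = 171.82 + 503.7 + 335.96 = 1011.48
ΣP(t=0)Q(t=0) = 1.05×121 + 1.41×345 + 1.56×227 = 127.05 + 486.45 + 354.12 = 967.62
L = 1011.48 / 967.62 × 100 = 104.5328
Paasche component (current-period weights):
ΣP(t=1)Q(t=1) = 1.42×115 + 1.46×282 + 1.48×210 = 163.3 + 411.72 + 310.8 = 885.82
ΣP(t=0)Q(t=1) = 1.05×115 + 1.41×282 + 1.56×210 = 120.75 + 397.62 + 327.6 = 845.97
P = 885.82 / 845.97 × 100 = 104.7106
Fisher = √(L × P) = √(104.5328 × 104.7106) = 104.6216

104.62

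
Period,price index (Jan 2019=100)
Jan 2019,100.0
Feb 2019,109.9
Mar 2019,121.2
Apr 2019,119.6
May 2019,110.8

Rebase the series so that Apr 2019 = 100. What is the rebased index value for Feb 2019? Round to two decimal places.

91.89

Rebased(Feb 2019) = 109.9 / 119.6 × 100 = 91.8896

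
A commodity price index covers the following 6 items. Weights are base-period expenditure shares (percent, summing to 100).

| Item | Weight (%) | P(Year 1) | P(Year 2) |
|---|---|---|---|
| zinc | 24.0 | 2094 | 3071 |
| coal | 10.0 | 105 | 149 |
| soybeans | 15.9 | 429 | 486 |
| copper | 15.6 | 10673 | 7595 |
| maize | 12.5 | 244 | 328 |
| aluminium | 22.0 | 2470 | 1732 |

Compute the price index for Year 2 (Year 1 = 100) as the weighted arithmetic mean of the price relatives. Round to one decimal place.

110.7

zinc: 24.0 × (3071/2094) = 24.0 × 1.466571 = 35.1977
coal: 10.0 × (149/105) = 10.0 × 1.419048 = 14.1905
soybeans: 15.9 × (486/429) = 15.9 × 1.132867 = 18.0126
copper: 15.6 × (7595/10673) = 15.6 × 0.711609 = 11.1011
maize: 12.5 × (328/244) = 12.5 × 1.344262 = 16.8033
aluminium: 22.0 × (1732/2470) = 22.0 × 0.701215 = 15.4267
Index = Σ wᵢ·(p₁ᵢ/p₀ᵢ) = 35.1977 + 14.1905 + 18.0126 + 11.1011 + 16.8033 + 15.4267 = 110.7319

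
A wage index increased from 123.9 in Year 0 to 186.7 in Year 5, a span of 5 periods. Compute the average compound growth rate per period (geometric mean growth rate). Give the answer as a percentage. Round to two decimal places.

Growth factor = (186.7/123.9)^(1/5) = (1.506860)^(1/5) = 1.085462
Growth rate = 1.085462 − 1 = 0.085462 = 8.5462%

8.55%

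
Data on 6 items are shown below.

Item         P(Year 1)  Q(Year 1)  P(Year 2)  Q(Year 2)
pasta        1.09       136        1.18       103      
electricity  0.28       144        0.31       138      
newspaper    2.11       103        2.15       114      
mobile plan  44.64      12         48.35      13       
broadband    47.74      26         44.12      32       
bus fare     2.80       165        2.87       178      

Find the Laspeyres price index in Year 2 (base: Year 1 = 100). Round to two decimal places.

Laspeyres price index uses base-period quantities as weights.
ΣP(Year 2)·Q(Year 1) = 1.18×136 + 0.31×144 + 2.15×103 + 48.35×12 + 44.12×26 + 2.87×165 = 160.48 + 44.64 + 221.45 + 580.2 + 1147.12 + 473.55 = 2627.44
ΣP(Year 1)·Q(Year 1) = 1.09×136 + 0.28×144 + 2.11×103 + 44.64×12 + 47.74×26 + 2.80×165 = 148.24 + 40.32 + 217.33 + 535.68 + 1241.24 + 462 = 2644.81
Index = 2627.44 / 2644.81 × 100 = 99.3432

99.34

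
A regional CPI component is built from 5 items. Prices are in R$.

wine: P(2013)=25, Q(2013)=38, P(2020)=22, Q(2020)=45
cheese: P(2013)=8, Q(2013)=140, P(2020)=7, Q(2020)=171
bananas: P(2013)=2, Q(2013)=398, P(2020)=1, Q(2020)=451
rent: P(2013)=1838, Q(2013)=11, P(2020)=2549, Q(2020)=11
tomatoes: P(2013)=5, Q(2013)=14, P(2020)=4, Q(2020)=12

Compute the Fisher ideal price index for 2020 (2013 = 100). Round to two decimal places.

130.34

Laspeyres component (base-period weights):
ΣP(2020)Q(2013) = 22×38 + 7×140 + 1×398 + 2549×11 + 4×14 = 836 + 980 + 398 + 28039 + 56 = 30309
ΣP(2013)Q(2013) = 25×38 + 8×140 + 2×398 + 1838×11 + 5×14 = 950 + 1120 + 796 + 20218 + 70 = 23154
L = 30309 / 23154 × 100 = 130.9018
Paasche component (current-period weights):
ΣP(2020)Q(2020) = 22×45 + 7×171 + 1×451 + 2549×11 + 4×12 = 990 + 1197 + 451 + 28039 + 48 = 30725
ΣP(2013)Q(2020) = 25×45 + 8×171 + 2×451 + 1838×11 + 5×12 = 1125 + 1368 + 902 + 20218 + 60 = 23673
P = 30725 / 23673 × 100 = 129.7892
Fisher = √(L × P) = √(130.9018 × 129.7892) = 130.3443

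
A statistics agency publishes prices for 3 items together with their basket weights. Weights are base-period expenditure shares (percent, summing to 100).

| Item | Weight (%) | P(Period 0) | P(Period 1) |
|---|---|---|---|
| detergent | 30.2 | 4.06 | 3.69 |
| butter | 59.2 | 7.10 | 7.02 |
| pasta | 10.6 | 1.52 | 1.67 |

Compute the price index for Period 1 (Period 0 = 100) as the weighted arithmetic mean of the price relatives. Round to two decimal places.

97.63

detergent: 30.2 × (3.69/4.06) = 30.2 × 0.908867 = 27.4478
butter: 59.2 × (7.02/7.10) = 59.2 × 0.988732 = 58.5330
pasta: 10.6 × (1.67/1.52) = 10.6 × 1.098684 = 11.6461
Index = Σ wᵢ·(p₁ᵢ/p₀ᵢ) = 27.4478 + 58.5330 + 11.6461 = 97.6268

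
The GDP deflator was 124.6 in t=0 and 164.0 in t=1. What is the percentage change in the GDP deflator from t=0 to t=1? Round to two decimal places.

31.62%

Change = (164.0 − 124.6) / 124.6 × 100
       = 39.4 / 124.6 × 100 = 31.6212%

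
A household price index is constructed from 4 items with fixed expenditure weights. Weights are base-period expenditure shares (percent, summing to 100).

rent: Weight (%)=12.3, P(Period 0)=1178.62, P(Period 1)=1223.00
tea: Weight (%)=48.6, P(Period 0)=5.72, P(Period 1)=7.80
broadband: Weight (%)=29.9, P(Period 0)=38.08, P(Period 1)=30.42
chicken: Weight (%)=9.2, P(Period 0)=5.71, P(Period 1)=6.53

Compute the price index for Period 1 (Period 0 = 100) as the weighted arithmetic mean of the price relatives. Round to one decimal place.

113.4

rent: 12.3 × (1223.00/1178.62) = 12.3 × 1.037654 = 12.7631
tea: 48.6 × (7.80/5.72) = 48.6 × 1.363636 = 66.2727
broadband: 29.9 × (30.42/38.08) = 29.9 × 0.798845 = 23.8855
chicken: 9.2 × (6.53/5.71) = 9.2 × 1.143608 = 10.5212
Index = Σ wᵢ·(p₁ᵢ/p₀ᵢ) = 12.7631 + 66.2727 + 23.8855 + 10.5212 = 113.4425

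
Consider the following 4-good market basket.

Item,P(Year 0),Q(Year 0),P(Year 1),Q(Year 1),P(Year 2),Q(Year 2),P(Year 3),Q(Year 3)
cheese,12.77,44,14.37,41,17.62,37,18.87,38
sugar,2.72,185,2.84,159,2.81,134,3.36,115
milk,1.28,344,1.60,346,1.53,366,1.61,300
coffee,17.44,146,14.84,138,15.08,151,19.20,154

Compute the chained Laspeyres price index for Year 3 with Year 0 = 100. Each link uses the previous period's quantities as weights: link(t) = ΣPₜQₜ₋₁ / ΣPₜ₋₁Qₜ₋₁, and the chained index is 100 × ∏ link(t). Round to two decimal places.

Link Year 0→Year 1:
ΣP(Year 1)Q(Year 0) = 14.37×44 + 2.84×185 + 1.60×344 + 14.84×146 = 632.28 + 525.4 + 550.4 + 2166.64 = 3874.72
ΣP(Year 0)Q(Year 0) = 12.77×44 + 2.72×185 + 1.28×344 + 17.44×146 = 561.88 + 503.2 + 440.32 + 2546.24 = 4051.64
link = 3874.72/4051.64 = 0.956334
Link Year 1→Year 2:
ΣP(Year 2)Q(Year 1) = 17.62×41 + 2.81×159 + 1.53×346 + 15.08×138 = 722.42 + 446.79 + 529.38 + 2081.04 = 3779.63
ΣP(Year 1)Q(Year 1) = 14.37×41 + 2.84×159 + 1.60×346 + 14.84×138 = 589.17 + 451.56 + 553.6 + 2047.92 = 3642.25
link = 3779.63/3642.25 = 1.037718
Link Year 2→Year 3:
ΣP(Year 3)Q(Year 2) = 18.87×37 + 3.36×134 + 1.61×366 + 19.20×151 = 698.19 + 450.24 + 589.26 + 2899.2 = 4636.89
ΣP(Year 2)Q(Year 2) = 17.62×37 + 2.81×134 + 1.53×366 + 15.08×151 = 651.94 + 376.54 + 559.98 + 2277.08 = 3865.54
link = 4636.89/3865.54 = 1.199545
Chained index = 100 × 0.956334 × 1.037718 × 1.199545 = 119.0435

119.04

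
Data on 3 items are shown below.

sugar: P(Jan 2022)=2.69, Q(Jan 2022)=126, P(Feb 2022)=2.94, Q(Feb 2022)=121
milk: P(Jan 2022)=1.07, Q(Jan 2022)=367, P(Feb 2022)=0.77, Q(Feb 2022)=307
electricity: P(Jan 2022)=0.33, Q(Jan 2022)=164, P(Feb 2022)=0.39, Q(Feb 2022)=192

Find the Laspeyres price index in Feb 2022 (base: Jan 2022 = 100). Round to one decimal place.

Laspeyres price index uses base-period quantities as weights.
ΣP(Feb 2022)·Q(Jan 2022) = 2.94×126 + 0.77×367 + 0.39×164 = 370.44 + 282.59 + 63.96 = 716.99
ΣP(Jan 2022)·Q(Jan 2022) = 2.69×126 + 1.07×367 + 0.33×164 = 338.94 + 392.69 + 54.12 = 785.75
Index = 716.99 / 785.75 × 100 = 91.2491

91.2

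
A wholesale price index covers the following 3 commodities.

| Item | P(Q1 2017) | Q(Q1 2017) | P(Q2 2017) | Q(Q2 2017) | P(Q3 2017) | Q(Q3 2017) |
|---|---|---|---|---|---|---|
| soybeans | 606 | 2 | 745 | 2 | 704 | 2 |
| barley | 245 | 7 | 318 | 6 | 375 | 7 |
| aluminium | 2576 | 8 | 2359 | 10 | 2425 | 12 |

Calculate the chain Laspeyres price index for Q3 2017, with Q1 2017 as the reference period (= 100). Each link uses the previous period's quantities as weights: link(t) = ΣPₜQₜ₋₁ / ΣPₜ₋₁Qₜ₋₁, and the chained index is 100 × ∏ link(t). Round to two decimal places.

Link Q1 2017→Q2 2017:
ΣP(Q2 2017)Q(Q1 2017) = 745×2 + 318×7 + 2359×8 = 1490 + 2226 + 18872 = 22588
ΣP(Q1 2017)Q(Q1 2017) = 606×2 + 245×7 + 2576×8 = 1212 + 1715 + 20608 = 23535
link = 22588/23535 = 0.959762
Link Q2 2017→Q3 2017:
ΣP(Q3 2017)Q(Q2 2017) = 704×2 + 375×6 + 2425×10 = 1408 + 2250 + 24250 = 27908
ΣP(Q2 2017)Q(Q2 2017) = 745×2 + 318×6 + 2359×10 = 1490 + 1908 + 23590 = 26988
link = 27908/26988 = 1.034089
Chained index = 100 × 0.959762 × 1.034089 = 99.2480

99.25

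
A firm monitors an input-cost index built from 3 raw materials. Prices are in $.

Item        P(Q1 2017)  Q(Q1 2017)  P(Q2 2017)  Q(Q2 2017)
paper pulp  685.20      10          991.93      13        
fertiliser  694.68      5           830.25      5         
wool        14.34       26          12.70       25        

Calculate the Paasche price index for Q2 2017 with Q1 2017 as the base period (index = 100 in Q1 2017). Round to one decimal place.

136.3

Paasche price index uses current-period quantities as weights.
ΣP(Q2 2017)·Q(Q2 2017) = 991.93×13 + 830.25×5 + 12.70×25 = 12895.09 + 4151.25 + 317.5 = 17363.84
ΣP(Q1 2017)·Q(Q2 2017) = 685.20×13 + 694.68×5 + 14.34×25 = 8907.6 + 3473.4 + 358.5 = 12739.5
Index = 17363.84 / 12739.5 × 100 = 136.2992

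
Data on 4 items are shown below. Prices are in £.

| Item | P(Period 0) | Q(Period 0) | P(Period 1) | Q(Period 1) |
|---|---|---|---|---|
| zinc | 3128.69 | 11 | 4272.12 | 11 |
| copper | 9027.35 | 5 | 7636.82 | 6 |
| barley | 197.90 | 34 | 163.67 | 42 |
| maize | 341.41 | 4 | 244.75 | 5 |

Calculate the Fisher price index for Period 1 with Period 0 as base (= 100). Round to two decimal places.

103.49

Laspeyres component (base-period weights):
ΣP(Period 1)Q(Period 0) = 4272.12×11 + 7636.82×5 + 163.67×34 + 244.75×4 = 46993.32 + 38184.1 + 5564.78 + 979 = 91721.2
ΣP(Period 0)Q(Period 0) = 3128.69×11 + 9027.35×5 + 197.90×34 + 341.41×4 = 34415.59 + 45136.75 + 6728.6 + 1365.64 = 87646.58
L = 91721.2 / 87646.58 × 100 = 104.6489
Paasche component (current-period weights):
ΣP(Period 1)Q(Period 1) = 4272.12×11 + 7636.82×6 + 163.67×42 + 244.75×5 = 46993.32 + 45820.92 + 6874.14 + 1223.75 = 100912.13
ΣP(Period 0)Q(Period 1) = 3128.69×11 + 9027.35×6 + 197.90×42 + 341.41×5 = 34415.59 + 54164.1 + 8311.8 + 1707.05 = 98598.54
P = 100912.13 / 98598.54 × 100 = 102.3465
Fisher = √(L × P) = √(104.6489 × 102.3465) = 103.4913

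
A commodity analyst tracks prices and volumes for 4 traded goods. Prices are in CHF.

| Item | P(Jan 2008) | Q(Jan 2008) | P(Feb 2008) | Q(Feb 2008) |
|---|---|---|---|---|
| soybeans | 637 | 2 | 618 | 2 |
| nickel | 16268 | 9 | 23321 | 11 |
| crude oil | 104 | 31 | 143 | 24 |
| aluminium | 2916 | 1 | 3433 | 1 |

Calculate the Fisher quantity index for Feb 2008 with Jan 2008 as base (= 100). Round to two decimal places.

Laspeyres component (base-period weights):
ΣP(Jan 2008)Q(Feb 2008) = 637×2 + 16268×11 + 104×24 + 2916×1 = 1274 + 178948 + 2496 + 2916 = 185634
ΣP(Jan 2008)Q(Jan 2008) = 637×2 + 16268×9 + 104×31 + 2916×1 = 1274 + 146412 + 3224 + 2916 = 153826
L = 185634 / 153826 × 100 = 120.6779
Paasche component (current-period weights):
ΣP(Feb 2008)Q(Feb 2008) = 618×2 + 23321×11 + 143×24 + 3433×1 = 1236 + 256531 + 3432 + 3433 = 264632
ΣP(Feb 2008)Q(Jan 2008) = 618×2 + 23321×9 + 143×31 + 3433×1 = 1236 + 209889 + 4433 + 3433 = 218991
P = 264632 / 218991 × 100 = 120.8415
Fisher = √(L × P) = √(120.6779 × 120.8415) = 120.7597

120.76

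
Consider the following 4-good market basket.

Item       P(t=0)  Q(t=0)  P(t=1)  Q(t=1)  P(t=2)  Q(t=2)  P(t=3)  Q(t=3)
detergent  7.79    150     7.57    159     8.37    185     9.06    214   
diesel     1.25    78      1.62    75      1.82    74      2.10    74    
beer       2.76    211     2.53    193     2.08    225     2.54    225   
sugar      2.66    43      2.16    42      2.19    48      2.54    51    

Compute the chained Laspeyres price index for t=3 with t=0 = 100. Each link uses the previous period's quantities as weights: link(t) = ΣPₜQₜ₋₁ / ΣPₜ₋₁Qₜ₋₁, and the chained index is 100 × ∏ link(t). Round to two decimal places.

Link t=0→t=1:
ΣP(t=1)Q(t=0) = 7.57×150 + 1.62×78 + 2.53×211 + 2.16×43 = 1135.5 + 126.36 + 533.83 + 92.88 = 1888.57
ΣP(t=0)Q(t=0) = 7.79×150 + 1.25×78 + 2.76×211 + 2.66×43 = 1168.5 + 97.5 + 582.36 + 114.38 = 1962.74
link = 1888.57/1962.74 = 0.962211
Link t=1→t=2:
ΣP(t=2)Q(t=1) = 8.37×159 + 1.82×75 + 2.08×193 + 2.19×42 = 1330.83 + 136.5 + 401.44 + 91.98 = 1960.75
ΣP(t=1)Q(t=1) = 7.57×159 + 1.62×75 + 2.53×193 + 2.16×42 = 1203.63 + 121.5 + 488.29 + 90.72 = 1904.14
link = 1960.75/1904.14 = 1.029730
Link t=2→t=3:
ΣP(t=3)Q(t=2) = 9.06×185 + 2.10×74 + 2.54×225 + 2.54×48 = 1676.1 + 155.4 + 571.5 + 121.92 = 2524.92
ΣP(t=2)Q(t=2) = 8.37×185 + 1.82×74 + 2.08×225 + 2.19×48 = 1548.45 + 134.68 + 468 + 105.12 = 2256.25
link = 2524.92/2256.25 = 1.119078
Chained index = 100 × 0.962211 × 1.029730 × 1.119078 = 110.8802

110.88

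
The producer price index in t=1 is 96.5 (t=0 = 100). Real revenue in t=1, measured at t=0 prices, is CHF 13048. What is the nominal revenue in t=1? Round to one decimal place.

Nominal = Real × (Index/100) = 13048 × (96.5/100)
        = 13048 × 0.965 = 12591.3200

12591.3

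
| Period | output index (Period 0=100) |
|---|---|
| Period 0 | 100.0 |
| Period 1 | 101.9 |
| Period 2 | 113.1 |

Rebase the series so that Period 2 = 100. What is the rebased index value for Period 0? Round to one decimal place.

Rebased(Period 0) = 100.0 / 113.1 × 100 = 88.4173

88.4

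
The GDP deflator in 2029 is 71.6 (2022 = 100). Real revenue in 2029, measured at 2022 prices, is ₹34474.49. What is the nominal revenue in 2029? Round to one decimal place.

24683.7

Nominal = Real × (Index/100) = 34474.49 × (71.6/100)
        = 34474.49 × 0.716 = 24683.7348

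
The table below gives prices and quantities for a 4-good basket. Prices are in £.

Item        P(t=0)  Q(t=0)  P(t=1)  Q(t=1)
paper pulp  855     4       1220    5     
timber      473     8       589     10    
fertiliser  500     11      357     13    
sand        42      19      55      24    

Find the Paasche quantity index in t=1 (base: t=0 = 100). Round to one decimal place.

Paasche quantity index uses current-period prices as weights.
ΣP(t=1)·Q(t=1) = 1220×5 + 589×10 + 357×13 + 55×24 = 6100 + 5890 + 4641 + 1320 = 17951
ΣP(t=1)·Q(t=0) = 1220×4 + 589×8 + 357×11 + 55×19 = 4880 + 4712 + 3927 + 1045 = 14564
Index = 17951 / 14564 × 100 = 123.2560

123.3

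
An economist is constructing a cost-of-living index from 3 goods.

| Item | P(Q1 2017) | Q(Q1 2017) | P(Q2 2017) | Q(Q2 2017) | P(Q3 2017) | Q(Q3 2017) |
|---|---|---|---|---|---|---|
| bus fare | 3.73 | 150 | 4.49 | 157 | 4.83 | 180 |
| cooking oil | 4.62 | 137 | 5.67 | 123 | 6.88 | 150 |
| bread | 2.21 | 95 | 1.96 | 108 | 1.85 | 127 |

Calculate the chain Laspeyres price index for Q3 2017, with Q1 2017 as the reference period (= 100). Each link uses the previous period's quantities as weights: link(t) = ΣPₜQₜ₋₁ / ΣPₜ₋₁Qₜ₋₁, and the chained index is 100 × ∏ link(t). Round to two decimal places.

130.45

Link Q1 2017→Q2 2017:
ΣP(Q2 2017)Q(Q1 2017) = 4.49×150 + 5.67×137 + 1.96×95 = 673.5 + 776.79 + 186.2 = 1636.49
ΣP(Q1 2017)Q(Q1 2017) = 3.73×150 + 4.62×137 + 2.21×95 = 559.5 + 632.94 + 209.95 = 1402.39
link = 1636.49/1402.39 = 1.166929
Link Q2 2017→Q3 2017:
ΣP(Q3 2017)Q(Q2 2017) = 4.83×157 + 6.88×123 + 1.85×108 = 758.31 + 846.24 + 199.8 = 1804.35
ΣP(Q2 2017)Q(Q2 2017) = 4.49×157 + 5.67×123 + 1.96×108 = 704.93 + 697.41 + 211.68 = 1614.02
link = 1804.35/1614.02 = 1.117923
Chained index = 100 × 1.166929 × 1.117923 = 130.4537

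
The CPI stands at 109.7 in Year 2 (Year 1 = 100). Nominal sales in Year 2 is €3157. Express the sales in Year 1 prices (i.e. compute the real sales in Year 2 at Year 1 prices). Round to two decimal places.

Real = Nominal ÷ (Index/100) = 3157 ÷ (109.7/100)
     = 3157 ÷ 1.097 = 2877.8487

2877.85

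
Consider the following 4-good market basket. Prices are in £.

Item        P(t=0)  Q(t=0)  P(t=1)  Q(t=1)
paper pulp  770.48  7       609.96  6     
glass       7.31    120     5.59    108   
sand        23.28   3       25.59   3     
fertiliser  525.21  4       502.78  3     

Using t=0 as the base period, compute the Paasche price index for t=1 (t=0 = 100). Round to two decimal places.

Paasche price index uses current-period quantities as weights.
ΣP(t=1)·Q(t=1) = 609.96×6 + 5.59×108 + 25.59×3 + 502.78×3 = 3659.76 + 603.72 + 76.77 + 1508.34 = 5848.59
ΣP(t=0)·Q(t=1) = 770.48×6 + 7.31×108 + 23.28×3 + 525.21×3 = 4622.88 + 789.48 + 69.84 + 1575.63 = 7057.83
Index = 5848.59 / 7057.83 × 100 = 82.8667

82.87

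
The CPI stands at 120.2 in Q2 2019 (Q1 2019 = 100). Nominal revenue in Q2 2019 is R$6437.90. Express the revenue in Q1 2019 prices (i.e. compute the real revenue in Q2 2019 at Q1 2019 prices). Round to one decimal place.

Real = Nominal ÷ (Index/100) = 6437.90 ÷ (120.2/100)
     = 6437.90 ÷ 1.202 = 5355.9900

5356.0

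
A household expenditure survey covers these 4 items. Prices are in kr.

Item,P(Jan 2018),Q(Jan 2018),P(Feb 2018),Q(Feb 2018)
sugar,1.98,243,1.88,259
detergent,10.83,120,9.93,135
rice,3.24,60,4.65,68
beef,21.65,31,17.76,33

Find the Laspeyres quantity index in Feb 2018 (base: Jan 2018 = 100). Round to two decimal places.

Laspeyres quantity index uses base-period prices as weights.
ΣP(Jan 2018)·Q(Feb 2018) = 1.98×259 + 10.83×135 + 3.24×68 + 21.65×33 = 512.82 + 1462.05 + 220.32 + 714.45 = 2909.64
ΣP(Jan 2018)·Q(Jan 2018) = 1.98×243 + 10.83×120 + 3.24×60 + 21.65×31 = 481.14 + 1299.6 + 194.4 + 671.15 = 2646.29
Index = 2909.64 / 2646.29 × 100 = 109.9517

109.95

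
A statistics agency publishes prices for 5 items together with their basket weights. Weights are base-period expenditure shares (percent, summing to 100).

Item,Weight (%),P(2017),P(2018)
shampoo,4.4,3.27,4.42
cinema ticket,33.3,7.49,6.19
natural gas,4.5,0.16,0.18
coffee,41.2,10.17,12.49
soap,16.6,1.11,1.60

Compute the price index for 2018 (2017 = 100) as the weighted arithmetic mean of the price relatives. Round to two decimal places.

shampoo: 4.4 × (4.42/3.27) = 4.4 × 1.351682 = 5.9474
cinema ticket: 33.3 × (6.19/7.49) = 33.3 × 0.826435 = 27.5203
natural gas: 4.5 × (0.18/0.16) = 4.5 × 1.125000 = 5.0625
coffee: 41.2 × (12.49/10.17) = 41.2 × 1.228122 = 50.5986
soap: 16.6 × (1.60/1.11) = 16.6 × 1.441441 = 23.9279
Index = Σ wᵢ·(p₁ᵢ/p₀ᵢ) = 5.9474 + 27.5203 + 5.0625 + 50.5986 + 23.9279 = 113.0567

113.06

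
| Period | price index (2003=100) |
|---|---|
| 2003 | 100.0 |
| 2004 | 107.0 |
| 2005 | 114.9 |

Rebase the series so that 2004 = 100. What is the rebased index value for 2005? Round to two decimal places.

107.38

Rebased(2005) = 114.9 / 107.0 × 100 = 107.3832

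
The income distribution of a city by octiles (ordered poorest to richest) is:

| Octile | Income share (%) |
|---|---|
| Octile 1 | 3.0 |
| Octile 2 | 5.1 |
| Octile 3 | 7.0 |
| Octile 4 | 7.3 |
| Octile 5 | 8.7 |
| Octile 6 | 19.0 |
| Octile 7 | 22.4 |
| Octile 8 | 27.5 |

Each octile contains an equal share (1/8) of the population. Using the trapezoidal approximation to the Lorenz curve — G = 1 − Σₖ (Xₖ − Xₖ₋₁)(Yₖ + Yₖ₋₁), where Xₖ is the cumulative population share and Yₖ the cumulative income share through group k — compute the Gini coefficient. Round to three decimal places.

Cumulative income shares Yₖ: 0.0300, 0.0810, 0.1510, 0.2240, 0.3110, 0.5010, 0.7250, 1.0000
Σ (Xₖ−Xₖ₋₁)(Yₖ+Yₖ₋₁) = (1/8)(0.0300+0.0000) + (1/8)(0.0810+0.0300) + (1/8)(0.1510+0.0810) + (1/8)(0.2240+0.1510) + (1/8)(0.3110+0.2240) + (1/8)(0.5010+0.3110) + (1/8)(0.7250+0.5010) + (1/8)(1.0000+0.7250)
  = 0.0037 + 0.0139 + 0.0290 + 0.0469 + 0.0669 + 0.1015 + 0.1532 + 0.2156 = 0.6307
G = 1 − 0.6307 = 0.3693

0.369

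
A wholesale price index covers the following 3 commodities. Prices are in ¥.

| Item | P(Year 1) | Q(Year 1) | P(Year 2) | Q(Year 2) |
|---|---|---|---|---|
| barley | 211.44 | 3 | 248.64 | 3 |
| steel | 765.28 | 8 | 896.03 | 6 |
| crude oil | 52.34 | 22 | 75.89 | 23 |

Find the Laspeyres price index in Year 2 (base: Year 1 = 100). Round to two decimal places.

Laspeyres price index uses base-period quantities as weights.
ΣP(Year 2)·Q(Year 1) = 248.64×3 + 896.03×8 + 75.89×22 = 745.92 + 7168.24 + 1669.58 = 9583.74
ΣP(Year 1)·Q(Year 1) = 211.44×3 + 765.28×8 + 52.34×22 = 634.32 + 6122.24 + 1151.48 = 7908.04
Index = 9583.74 / 7908.04 × 100 = 121.1898

121.19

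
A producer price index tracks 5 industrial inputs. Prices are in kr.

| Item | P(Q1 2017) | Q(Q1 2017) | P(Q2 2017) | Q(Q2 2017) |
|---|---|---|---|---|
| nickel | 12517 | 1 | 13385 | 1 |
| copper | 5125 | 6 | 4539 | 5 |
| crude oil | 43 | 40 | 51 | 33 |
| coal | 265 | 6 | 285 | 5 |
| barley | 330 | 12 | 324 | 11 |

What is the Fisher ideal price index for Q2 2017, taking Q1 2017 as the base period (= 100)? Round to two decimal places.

Laspeyres component (base-period weights):
ΣP(Q2 2017)Q(Q1 2017) = 13385×1 + 4539×6 + 51×40 + 285×6 + 324×12 = 13385 + 27234 + 2040 + 1710 + 3888 = 48257
ΣP(Q1 2017)Q(Q1 2017) = 12517×1 + 5125×6 + 43×40 + 265×6 + 330×12 = 12517 + 30750 + 1720 + 1590 + 3960 = 50537
L = 48257 / 50537 × 100 = 95.4885
Paasche component (current-period weights):
ΣP(Q2 2017)Q(Q2 2017) = 13385×1 + 4539×5 + 51×33 + 285×5 + 324×11 = 13385 + 22695 + 1683 + 1425 + 3564 = 42752
ΣP(Q1 2017)Q(Q2 2017) = 12517×1 + 5125×5 + 43×33 + 265×5 + 330×11 = 12517 + 25625 + 1419 + 1325 + 3630 = 44516
P = 42752 / 44516 × 100 = 96.0374
Fisher = √(L × P) = √(95.4885 × 96.0374) = 95.7625

95.76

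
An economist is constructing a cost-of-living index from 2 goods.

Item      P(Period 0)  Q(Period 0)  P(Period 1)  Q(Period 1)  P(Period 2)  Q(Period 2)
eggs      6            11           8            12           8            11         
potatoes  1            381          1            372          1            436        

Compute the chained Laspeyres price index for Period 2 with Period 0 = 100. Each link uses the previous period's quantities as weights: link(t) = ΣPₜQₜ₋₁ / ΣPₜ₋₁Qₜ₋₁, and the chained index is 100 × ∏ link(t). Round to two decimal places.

Link Period 0→Period 1:
ΣP(Period 1)Q(Period 0) = 8×11 + 1×381 = 88 + 381 = 469
ΣP(Period 0)Q(Period 0) = 6×11 + 1×381 = 66 + 381 = 447
link = 469/447 = 1.049217
Link Period 1→Period 2:
ΣP(Period 2)Q(Period 1) = 8×12 + 1×372 = 96 + 372 = 468
ΣP(Period 1)Q(Period 1) = 8×12 + 1×372 = 96 + 372 = 468
link = 468/468 = 1.000000
Chained index = 100 × 1.049217 × 1.000000 = 104.9217

104.92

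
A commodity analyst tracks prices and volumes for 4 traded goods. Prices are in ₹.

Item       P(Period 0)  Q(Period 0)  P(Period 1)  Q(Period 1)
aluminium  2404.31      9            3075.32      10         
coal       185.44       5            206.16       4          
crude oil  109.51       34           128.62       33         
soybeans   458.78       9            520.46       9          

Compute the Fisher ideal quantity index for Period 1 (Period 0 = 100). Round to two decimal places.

107.10

Laspeyres component (base-period weights):
ΣP(Period 0)Q(Period 1) = 2404.31×10 + 185.44×4 + 109.51×33 + 458.78×9 = 24043.1 + 741.76 + 3613.83 + 4129.02 = 32527.71
ΣP(Period 0)Q(Period 0) = 2404.31×9 + 185.44×5 + 109.51×34 + 458.78×9 = 21638.79 + 927.2 + 3723.34 + 4129.02 = 30418.35
L = 32527.71 / 30418.35 × 100 = 106.9345
Paasche component (current-period weights):
ΣP(Period 1)Q(Period 1) = 3075.32×10 + 206.16×4 + 128.62×33 + 520.46×9 = 30753.2 + 824.64 + 4244.46 + 4684.14 = 40506.44
ΣP(Period 1)Q(Period 0) = 3075.32×9 + 206.16×5 + 128.62×34 + 520.46×9 = 27677.88 + 1030.8 + 4373.08 + 4684.14 = 37765.9
P = 40506.44 / 37765.9 × 100 = 107.2567
Fisher = √(L × P) = √(106.9345 × 107.2567) = 107.0955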